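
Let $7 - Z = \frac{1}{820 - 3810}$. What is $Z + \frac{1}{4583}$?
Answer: $\frac{95929763}{13703170} \approx 7.0005$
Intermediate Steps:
$Z = \frac{20931}{2990}$ ($Z = 7 - \frac{1}{820 - 3810} = 7 - \frac{1}{-2990} = 7 - - \frac{1}{2990} = 7 + \frac{1}{2990} = \frac{20931}{2990} \approx 7.0003$)
$Z + \frac{1}{4583} = \frac{20931}{2990} + \frac{1}{4583} = \frac{95929763}{13703170}$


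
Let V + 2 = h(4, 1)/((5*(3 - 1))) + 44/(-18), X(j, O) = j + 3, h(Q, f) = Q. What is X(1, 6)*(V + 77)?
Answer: 13132/45 ≈ 291.82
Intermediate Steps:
X(j, O) = 3 + j
V = -182/45 (V = -2 + (4/((5*(3 - 1))) + 44/(-18)) = -2 + (4/((5*2)) + 44*(-1/18)) = -2 + (4/10 - 22/9) = -2 + (4*(1/10) - 22/9) = -2 + (2/5 - 22/9) = -2 - 92/45 = -182/45 ≈ -4.0444)
X(1, 6)*(V + 77) = (3 + 1)*(-182/45 + 77) = 4*(3283/45) = 13132/45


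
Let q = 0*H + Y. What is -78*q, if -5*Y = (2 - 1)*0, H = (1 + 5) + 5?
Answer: 0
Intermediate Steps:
H = 11 (H = 6 + 5 = 11)
Y = 0 (Y = -(2 - 1)*0/5 = -0/5 = -⅕*0 = 0)
q = 0 (q = 0*11 + 0 = 0 + 0 = 0)
-78*q = -78*0 = 0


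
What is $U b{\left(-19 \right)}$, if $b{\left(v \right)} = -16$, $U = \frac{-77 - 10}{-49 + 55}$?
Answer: $232$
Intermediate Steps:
$U = - \frac{29}{2}$ ($U = - \frac{87}{6} = \left(-87\right) \frac{1}{6} = - \frac{29}{2} \approx -14.5$)
$U b{\left(-19 \right)} = \left(- \frac{29}{2}\right) \left(-16\right) = 232$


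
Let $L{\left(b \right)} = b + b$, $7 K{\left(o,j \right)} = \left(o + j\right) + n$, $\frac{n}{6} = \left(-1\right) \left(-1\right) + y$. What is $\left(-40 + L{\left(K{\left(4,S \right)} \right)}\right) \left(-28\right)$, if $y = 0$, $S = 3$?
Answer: $1016$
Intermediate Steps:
$n = 6$ ($n = 6 \left(\left(-1\right) \left(-1\right) + 0\right) = 6 \left(1 + 0\right) = 6 \cdot 1 = 6$)
$K{\left(o,j \right)} = \frac{6}{7} + \frac{j}{7} + \frac{o}{7}$ ($K{\left(o,j \right)} = \frac{\left(o + j\right) + 6}{7} = \frac{\left(j + o\right) + 6}{7} = \frac{6 + j + o}{7} = \frac{6}{7} + \frac{j}{7} + \frac{o}{7}$)
$L{\left(b \right)} = 2 b$
$\left(-40 + L{\left(K{\left(4,S \right)} \right)}\right) \left(-28\right) = \left(-40 + 2 \left(\frac{6}{7} + \frac{1}{7} \cdot 3 + \frac{1}{7} \cdot 4\right)\right) \left(-28\right) = \left(-40 + 2 \left(\frac{6}{7} + \frac{3}{7} + \frac{4}{7}\right)\right) \left(-28\right) = \left(-40 + 2 \cdot \frac{13}{7}\right) \left(-28\right) = \left(-40 + \frac{26}{7}\right) \left(-28\right) = \left(- \frac{254}{7}\right) \left(-28\right) = 1016$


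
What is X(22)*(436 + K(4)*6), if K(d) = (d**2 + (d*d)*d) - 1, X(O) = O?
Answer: 20020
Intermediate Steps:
K(d) = -1 + d**2 + d**3 (K(d) = (d**2 + d**2*d) - 1 = (d**2 + d**3) - 1 = -1 + d**2 + d**3)
X(22)*(436 + K(4)*6) = 22*(436 + (-1 + 4**2 + 4**3)*6) = 22*(436 + (-1 + 16 + 64)*6) = 22*(436 + 79*6) = 22*(436 + 474) = 22*910 = 20020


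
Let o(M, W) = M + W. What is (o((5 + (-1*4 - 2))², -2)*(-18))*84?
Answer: 1512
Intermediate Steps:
(o((5 + (-1*4 - 2))², -2)*(-18))*84 = (((5 + (-1*4 - 2))² - 2)*(-18))*84 = (((5 + (-4 - 2))² - 2)*(-18))*84 = (((5 - 6)² - 2)*(-18))*84 = (((-1)² - 2)*(-18))*84 = ((1 - 2)*(-18))*84 = -1*(-18)*84 = 18*84 = 1512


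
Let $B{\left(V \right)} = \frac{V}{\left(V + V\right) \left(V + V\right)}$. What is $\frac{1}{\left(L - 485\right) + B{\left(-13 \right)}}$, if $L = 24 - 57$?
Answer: $- \frac{52}{26937} \approx -0.0019304$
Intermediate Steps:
$L = -33$ ($L = 24 - 57 = -33$)
$B{\left(V \right)} = \frac{1}{4 V}$ ($B{\left(V \right)} = \frac{V}{2 V 2 V} = \frac{V}{4 V^{2}} = V \frac{1}{4 V^{2}} = \frac{1}{4 V}$)
$\frac{1}{\left(L - 485\right) + B{\left(-13 \right)}} = \frac{1}{\left(-33 - 485\right) + \frac{1}{4 \left(-13\right)}} = \frac{1}{-518 + \frac{1}{4} \left(- \frac{1}{13}\right)} = \frac{1}{-518 - \frac{1}{52}} = \frac{1}{- \frac{26937}{52}} = - \frac{52}{26937}$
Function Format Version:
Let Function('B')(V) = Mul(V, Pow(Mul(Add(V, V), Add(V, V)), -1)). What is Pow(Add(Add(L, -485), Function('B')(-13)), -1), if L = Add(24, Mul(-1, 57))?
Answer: Rational(-52, 26937) ≈ -0.0019304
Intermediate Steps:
L = -33 (L = Add(24, -57) = -33)
Function('B')(V) = Mul(Rational(1, 4), Pow(V, -1)) (Function('B')(V) = Mul(V, Pow(Mul(Mul(2, V), Mul(2, V)), -1)) = Mul(V, Pow(Mul(4, Pow(V, 2)), -1)) = Mul(V, Mul(Rational(1, 4), Pow(V, -2))) = Mul(Rational(1, 4), Pow(V, -1)))
Pow(Add(Add(L, -485), Function('B')(-13)), -1) = Pow(Add(Add(-33, -485), Mul(Rational(1, 4), Pow(-13, -1))), -1) = Pow(Add(-518, Mul(Rational(1, 4), Rational(-1, 13))), -1) = Pow(Add(-518, Rational(-1, 52)), -1) = Pow(Rational(-26937, 52), -1) = Rational(-52, 26937)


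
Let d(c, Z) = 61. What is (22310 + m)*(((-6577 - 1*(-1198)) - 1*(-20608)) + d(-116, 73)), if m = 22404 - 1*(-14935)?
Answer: 912033210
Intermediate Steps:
m = 37339 (m = 22404 + 14935 = 37339)
(22310 + m)*(((-6577 - 1*(-1198)) - 1*(-20608)) + d(-116, 73)) = (22310 + 37339)*(((-6577 - 1*(-1198)) - 1*(-20608)) + 61) = 59649*(((-6577 + 1198) + 20608) + 61) = 59649*((-5379 + 20608) + 61) = 59649*(15229 + 61) = 59649*15290 = 912033210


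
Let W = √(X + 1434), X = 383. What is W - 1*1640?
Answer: -1640 + √1817 ≈ -1597.4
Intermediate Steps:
W = √1817 (W = √(383 + 1434) = √1817 ≈ 42.626)
W - 1*1640 = √1817 - 1*1640 = √1817 - 1640 = -1640 + √1817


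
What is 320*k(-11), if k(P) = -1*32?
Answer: -10240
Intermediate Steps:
k(P) = -32
320*k(-11) = 320*(-32) = -10240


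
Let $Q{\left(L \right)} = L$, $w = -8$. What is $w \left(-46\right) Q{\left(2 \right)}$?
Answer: $736$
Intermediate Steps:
$w \left(-46\right) Q{\left(2 \right)} = \left(-8\right) \left(-46\right) 2 = 368 \cdot 2 = 736$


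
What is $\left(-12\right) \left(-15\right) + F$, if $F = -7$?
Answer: $173$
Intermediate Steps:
$\left(-12\right) \left(-15\right) + F = \left(-12\right) \left(-15\right) - 7 = 180 - 7 = 173$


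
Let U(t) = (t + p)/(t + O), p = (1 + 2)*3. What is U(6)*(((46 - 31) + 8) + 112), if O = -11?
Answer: -405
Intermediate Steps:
p = 9 (p = 3*3 = 9)
U(t) = (9 + t)/(-11 + t) (U(t) = (t + 9)/(t - 11) = (9 + t)/(-11 + t))
U(6)*(((46 - 31) + 8) + 112) = ((9 + 6)/(-11 + 6))*(((46 - 31) + 8) + 112) = (15/(-5))*((15 + 8) + 112) = (-⅕*15)*(23 + 112) = -3*135 = -405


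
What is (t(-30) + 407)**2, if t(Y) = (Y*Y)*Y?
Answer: 707187649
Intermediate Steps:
t(Y) = Y**3 (t(Y) = Y**2*Y = Y**3)
(t(-30) + 407)**2 = ((-30)**3 + 407)**2 = (-27000 + 407)**2 = (-26593)**2 = 707187649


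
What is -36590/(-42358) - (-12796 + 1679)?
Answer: 235465238/21179 ≈ 11118.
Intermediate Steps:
-36590/(-42358) - (-12796 + 1679) = -36590*(-1/42358) - 1*(-11117) = 18295/21179 + 11117 = 235465238/21179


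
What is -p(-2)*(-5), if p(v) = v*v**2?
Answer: -40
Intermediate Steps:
p(v) = v**3
-p(-2)*(-5) = -(-2)**3*(-5) = -(-8)*(-5) = -1*40 = -40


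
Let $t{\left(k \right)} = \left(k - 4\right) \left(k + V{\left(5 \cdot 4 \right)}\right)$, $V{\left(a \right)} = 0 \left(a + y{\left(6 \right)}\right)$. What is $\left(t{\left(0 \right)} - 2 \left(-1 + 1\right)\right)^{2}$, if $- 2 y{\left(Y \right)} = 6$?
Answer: $0$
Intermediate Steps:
$y{\left(Y \right)} = -3$ ($y{\left(Y \right)} = \left(- \frac{1}{2}\right) 6 = -3$)
$V{\left(a \right)} = 0$ ($V{\left(a \right)} = 0 \left(a - 3\right) = 0 \left(-3 + a\right) = 0$)
$t{\left(k \right)} = k \left(-4 + k\right)$ ($t{\left(k \right)} = \left(k - 4\right) \left(k + 0\right) = \left(-4 + k\right) k = k \left(-4 + k\right)$)
$\left(t{\left(0 \right)} - 2 \left(-1 + 1\right)\right)^{2} = \left(0 \left(-4 + 0\right) - 2 \left(-1 + 1\right)\right)^{2} = \left(0 \left(-4\right) - 0\right)^{2} = \left(0 + 0\right)^{2} = 0^{2} = 0$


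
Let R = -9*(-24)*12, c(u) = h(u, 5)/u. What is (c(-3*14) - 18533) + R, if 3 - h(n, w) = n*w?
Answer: -223245/14 ≈ -15946.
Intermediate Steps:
h(n, w) = 3 - n*w
c(u) = (3 - 5*u)/u (c(u) = (3 - 1*u*5)/u = (3 - 5*u)/u)
R = 2592 (R = 216*12 = 2592)
(c(-3*14) - 18533) + R = ((-5 + 3/((-3*14))) - 18533) + 2592 = ((-5 + 3/(-42)) - 18533) + 2592 = ((-5 + 3*(-1/42)) - 18533) + 2592 = ((-5 - 1/14) - 18533) + 2592 = (-71/14 - 18533) + 2592 = -259533/14 + 2592 = -223245/14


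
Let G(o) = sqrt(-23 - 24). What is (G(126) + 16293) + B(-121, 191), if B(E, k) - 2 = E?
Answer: 16174 + I*sqrt(47) ≈ 16174.0 + 6.8557*I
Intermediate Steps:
G(o) = I*sqrt(47) (G(o) = sqrt(-47) = I*sqrt(47))
B(E, k) = 2 + E
(G(126) + 16293) + B(-121, 191) = (I*sqrt(47) + 16293) + (2 - 121) = (16293 + I*sqrt(47)) - 119 = 16174 + I*sqrt(47)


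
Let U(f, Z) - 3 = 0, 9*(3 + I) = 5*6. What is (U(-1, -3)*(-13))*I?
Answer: -13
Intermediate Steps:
I = 1/3 (I = -3 + (5*6)/9 = -3 + (1/9)*30 = -3 + 10/3 = 1/3 ≈ 0.33333)
U(f, Z) = 3 (U(f, Z) = 3 + 0 = 3)
(U(-1, -3)*(-13))*I = (3*(-13))*(1/3) = -39*1/3 = -13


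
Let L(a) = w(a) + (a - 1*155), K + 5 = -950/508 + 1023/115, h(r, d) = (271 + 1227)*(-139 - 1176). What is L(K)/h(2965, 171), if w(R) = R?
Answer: 157472/2054996525 ≈ 7.6629e-5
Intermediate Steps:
h(r, d) = -1969870 (h(r, d) = 1498*(-1315) = -1969870)
K = 59167/29210 (K = -5 + (-950/508 + 1023/115) = -5 + (-950*1/508 + 1023*(1/115)) = -5 + (-475/254 + 1023/115) = -5 + 205217/29210 = 59167/29210 ≈ 2.0256)
L(a) = -155 + 2*a (L(a) = a + (a - 1*155) = a + (a - 155) = a + (-155 + a) = -155 + 2*a)
L(K)/h(2965, 171) = (-155 + 2*(59167/29210))/(-1969870) = (-155 + 59167/14605)*(-1/1969870) = -2204608/14605*(-1/1969870) = 157472/2054996525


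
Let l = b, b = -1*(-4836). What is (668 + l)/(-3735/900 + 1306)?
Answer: 110080/26037 ≈ 4.2278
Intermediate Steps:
b = 4836
l = 4836
(668 + l)/(-3735/900 + 1306) = (668 + 4836)/(-3735/900 + 1306) = 5504/(-3735*1/900 + 1306) = 5504/(-83/20 + 1306) = 5504/(26037/20) = 5504*(20/26037) = 110080/26037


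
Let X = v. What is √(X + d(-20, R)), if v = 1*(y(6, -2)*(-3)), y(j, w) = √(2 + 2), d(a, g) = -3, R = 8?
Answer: 3*I ≈ 3.0*I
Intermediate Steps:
y(j, w) = 2 (y(j, w) = √4 = 2)
v = -6 (v = 1*(2*(-3)) = 1*(-6) = -6)
X = -6
√(X + d(-20, R)) = √(-6 - 3) = √(-9) = 3*I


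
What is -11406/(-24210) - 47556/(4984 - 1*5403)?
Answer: 192684979/1690665 ≈ 113.97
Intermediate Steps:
-11406/(-24210) - 47556/(4984 - 1*5403) = -11406*(-1/24210) - 47556/(4984 - 5403) = 1901/4035 - 47556/(-419) = 1901/4035 - 47556*(-1/419) = 1901/4035 + 47556/419 = 192684979/1690665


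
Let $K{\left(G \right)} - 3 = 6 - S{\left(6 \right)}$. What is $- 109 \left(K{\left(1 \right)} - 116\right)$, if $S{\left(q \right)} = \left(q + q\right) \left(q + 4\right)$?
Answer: $24743$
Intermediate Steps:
$S{\left(q \right)} = 2 q \left(4 + q\right)$
$K{\left(G \right)} = -111$ ($K{\left(G \right)} = 3 + \left(6 - 2 \cdot 6 \left(4 + 6\right)\right) = 3 + \left(6 - 2 \cdot 6 \cdot 10\right) = 3 + \left(6 - 120\right) = 3 - 114 = -111$)
$- 109 \left(K{\left(1 \right)} - 116\right) = - 109 \left(-111 - 116\right) = \left(-109\right) \left(-227\right) = 24743$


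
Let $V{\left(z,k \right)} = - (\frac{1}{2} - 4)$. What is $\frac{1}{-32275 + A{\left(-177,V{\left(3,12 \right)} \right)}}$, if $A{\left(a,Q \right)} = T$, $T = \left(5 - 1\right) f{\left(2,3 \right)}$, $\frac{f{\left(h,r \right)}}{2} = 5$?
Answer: $- \frac{1}{32235} \approx -3.1022 \cdot 10^{-5}$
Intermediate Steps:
$f{\left(h,r \right)} = 10$ ($f{\left(h,r \right)} = 2 \cdot 5 = 10$)
$T = 40$ ($T = \left(5 - 1\right) 10 = 4 \cdot 10 = 40$)
$V{\left(z,k \right)} = \frac{7}{2}$ ($V{\left(z,k \right)} = - (\frac{1}{2} - 4) = \left(-1\right) \left(- \frac{7}{2}\right) = \frac{7}{2}$)
$A{\left(a,Q \right)} = 40$
$\frac{1}{-32275 + A{\left(-177,V{\left(3,12 \right)} \right)}} = \frac{1}{-32275 + 40} = \frac{1}{-32235} = - \frac{1}{32235}$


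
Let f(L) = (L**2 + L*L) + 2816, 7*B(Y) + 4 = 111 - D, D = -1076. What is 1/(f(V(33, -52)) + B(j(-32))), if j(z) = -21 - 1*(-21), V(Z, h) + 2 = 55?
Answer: 1/8603 ≈ 0.00011624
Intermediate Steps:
V(Z, h) = 53 (V(Z, h) = -2 + 55 = 53)
j(z) = 0 (j(z) = -21 + 21 = 0)
B(Y) = 169 (B(Y) = -4/7 + (111 - 1*(-1076))/7 = -4/7 + (111 + 1076)/7 = -4/7 + (1/7)*1187 = -4/7 + 1187/7 = 169)
f(L) = 2816 + 2*L**2 (f(L) = (L**2 + L**2) + 2816 = 2*L**2 + 2816 = 2816 + 2*L**2)
1/(f(V(33, -52)) + B(j(-32))) = 1/((2816 + 2*53**2) + 169) = 1/((2816 + 2*2809) + 169) = 1/((2816 + 5618) + 169) = 1/(8434 + 169) = 1/8603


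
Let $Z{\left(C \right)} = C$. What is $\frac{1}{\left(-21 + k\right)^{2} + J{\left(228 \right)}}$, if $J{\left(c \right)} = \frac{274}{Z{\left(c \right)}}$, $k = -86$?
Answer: $\frac{114}{1305323} \approx 8.7335 \cdot 10^{-5}$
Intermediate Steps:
$J{\left(c \right)} = \frac{274}{c}$
$\frac{1}{\left(-21 + k\right)^{2} + J{\left(228 \right)}} = \frac{1}{\left(-21 - 86\right)^{2} + \frac{274}{228}} = \frac{1}{\left(-107\right)^{2} + 274 \cdot \frac{1}{228}} = \frac{1}{11449 + \frac{137}{114}} = \frac{1}{\frac{1305323}{114}} = \frac{114}{1305323}$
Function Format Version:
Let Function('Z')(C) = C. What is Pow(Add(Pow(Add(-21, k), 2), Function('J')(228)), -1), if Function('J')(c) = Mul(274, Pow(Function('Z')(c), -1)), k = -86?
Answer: Rational(114, 1305323) ≈ 8.7335e-5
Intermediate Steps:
Function('J')(c) = Mul(274, Pow(c, -1))
Pow(Add(Pow(Add(-21, k), 2), Function('J')(228)), -1) = Pow(Add(Pow(Add(-21, -86), 2), Mul(274, Pow(228, -1))), -1) = Pow(Add(Pow(-107, 2), Mul(274, Rational(1, 228))), -1) = Pow(Add(11449, Rational(137, 114)), -1) = Pow(Rational(1305323, 114), -1) = Rational(114, 1305323)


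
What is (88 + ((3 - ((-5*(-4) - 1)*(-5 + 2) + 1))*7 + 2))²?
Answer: 253009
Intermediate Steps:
(88 + ((3 - ((-5*(-4) - 1)*(-5 + 2) + 1))*7 + 2))² = (88 + ((3 - ((20 - 1)*(-3) + 1))*7 + 2))² = (88 + ((3 - (19*(-3) + 1))*7 + 2))² = (88 + ((3 - (-57 + 1))*7 + 2))² = (88 + ((3 - 1*(-56))*7 + 2))² = (88 + ((3 + 56)*7 + 2))² = (88 + (59*7 + 2))² = (88 + (413 + 2))² = (88 + 415)² = 503² = 253009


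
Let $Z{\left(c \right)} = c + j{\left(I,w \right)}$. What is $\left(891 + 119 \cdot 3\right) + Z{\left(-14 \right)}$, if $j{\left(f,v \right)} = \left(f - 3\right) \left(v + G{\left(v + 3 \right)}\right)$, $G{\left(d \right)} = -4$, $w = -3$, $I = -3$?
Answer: $1276$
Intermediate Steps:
$j{\left(f,v \right)} = \left(-4 + v\right) \left(-3 + f\right)$ ($j{\left(f,v \right)} = \left(f - 3\right) \left(v - 4\right) = \left(-3 + f\right) \left(-4 + v\right) = \left(-4 + v\right) \left(-3 + f\right)$)
$Z{\left(c \right)} = 42 + c$ ($Z{\left(c \right)} = c - -42 = c + \left(12 + 12 + 9 + 9\right) = c + 42 = 42 + c$)
$\left(891 + 119 \cdot 3\right) + Z{\left(-14 \right)} = \left(891 + 119 \cdot 3\right) + \left(42 - 14\right) = \left(891 + 357\right) + 28 = 1248 + 28 = 1276$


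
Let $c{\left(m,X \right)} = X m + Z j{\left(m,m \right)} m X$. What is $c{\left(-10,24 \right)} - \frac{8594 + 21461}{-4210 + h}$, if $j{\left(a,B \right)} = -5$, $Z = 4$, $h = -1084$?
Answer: $\frac{24170695}{5294} \approx 4565.7$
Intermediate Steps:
$c{\left(m,X \right)} = - 19 X m$ ($c{\left(m,X \right)} = X m + 4 \left(-5\right) m X = X m + - 20 m X = X m - 20 X m = - 19 X m$)
$c{\left(-10,24 \right)} - \frac{8594 + 21461}{-4210 + h} = \left(-19\right) 24 \left(-10\right) - \frac{8594 + 21461}{-4210 - 1084} = 4560 - \frac{30055}{-5294} = 4560 - 30055 \left(- \frac{1}{5294}\right) = 4560 - - \frac{30055}{5294} = 4560 + \frac{30055}{5294} = \frac{24170695}{5294}$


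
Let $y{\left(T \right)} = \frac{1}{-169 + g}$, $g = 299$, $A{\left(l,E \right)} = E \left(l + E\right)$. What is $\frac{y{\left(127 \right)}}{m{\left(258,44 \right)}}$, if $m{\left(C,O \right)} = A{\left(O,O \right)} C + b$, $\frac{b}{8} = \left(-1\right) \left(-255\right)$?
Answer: $\frac{1}{130132080} \approx 7.6845 \cdot 10^{-9}$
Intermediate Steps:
$A{\left(l,E \right)} = E \left(E + l\right)$
$b = 2040$ ($b = 8 \left(\left(-1\right) \left(-255\right)\right) = 8 \cdot 255 = 2040$)
$m{\left(C,O \right)} = 2040 + 2 C O^{2}$ ($m{\left(C,O \right)} = O \left(O + O\right) C + 2040 = O 2 O C + 2040 = 2 O^{2} C + 2040 = 2 C O^{2} + 2040 = 2040 + 2 C O^{2}$)
$y{\left(T \right)} = \frac{1}{130}$ ($y{\left(T \right)} = \frac{1}{-169 + 299} = \frac{1}{130}$)
$\frac{y{\left(127 \right)}}{m{\left(258,44 \right)}} = \frac{1}{130 \left(2040 + 2 \cdot 258 \cdot 44^{2}\right)} = \frac{1}{130 \left(2040 + 2 \cdot 258 \cdot 1936\right)} = \frac{1}{130 \left(2040 + 998976\right)} = \frac{1}{130 \cdot 1001016} = \frac{1}{130} \cdot \frac{1}{1001016} = \frac{1}{130132080}$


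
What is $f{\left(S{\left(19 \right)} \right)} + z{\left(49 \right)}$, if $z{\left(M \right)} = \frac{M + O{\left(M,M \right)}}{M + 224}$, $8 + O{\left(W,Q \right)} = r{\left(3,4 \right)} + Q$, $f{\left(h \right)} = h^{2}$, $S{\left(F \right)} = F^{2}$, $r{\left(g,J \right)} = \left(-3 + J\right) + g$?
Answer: $\frac{35577727}{273} \approx 1.3032 \cdot 10^{5}$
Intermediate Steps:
$r{\left(g,J \right)} = -3 + J + g$
$O{\left(W,Q \right)} = -4 + Q$ ($O{\left(W,Q \right)} = -8 + \left(\left(-3 + 4 + 3\right) + Q\right) = -8 + \left(4 + Q\right) = -4 + Q$)
$z{\left(M \right)} = \frac{-4 + 2 M}{224 + M}$ ($z{\left(M \right)} = \frac{M + \left(-4 + M\right)}{M + 224} = \frac{-4 + 2 M}{224 + M}$)
$f{\left(S{\left(19 \right)} \right)} + z{\left(49 \right)} = \left(19^{2}\right)^{2} + \frac{2 \left(-2 + 49\right)}{224 + 49} = 361^{2} + 2 \cdot \frac{1}{273} \cdot 47 = 130321 + 2 \cdot \frac{1}{273} \cdot 47 = 130321 + \frac{94}{273} = \frac{35577727}{273}$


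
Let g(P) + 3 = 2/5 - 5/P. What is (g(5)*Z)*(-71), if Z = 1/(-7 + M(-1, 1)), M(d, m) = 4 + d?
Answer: -639/10 ≈ -63.900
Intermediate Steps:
g(P) = -13/5 - 5/P (g(P) = -3 + (2/5 - 5/P) = -3 + (2*(⅕) - 5/P) = -3 + (⅖ - 5/P) = -13/5 - 5/P)
Z = -¼ (Z = 1/(-7 + (4 - 1)) = 1/(-7 + 3) = 1/(-4) = -¼ ≈ -0.25000)
(g(5)*Z)*(-71) = ((-13/5 - 5/5)*(-¼))*(-71) = ((-13/5 - 5*⅕)*(-¼))*(-71) = ((-13/5 - 1)*(-¼))*(-71) = -18/5*(-¼)*(-71) = (9/10)*(-71) = -639/10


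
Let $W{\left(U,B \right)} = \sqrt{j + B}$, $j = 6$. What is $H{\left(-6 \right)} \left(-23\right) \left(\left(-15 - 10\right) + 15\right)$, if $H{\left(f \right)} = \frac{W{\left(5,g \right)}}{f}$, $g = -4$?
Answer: $- \frac{115 \sqrt{2}}{3} \approx -54.212$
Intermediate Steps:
$W{\left(U,B \right)} = \sqrt{6 + B}$
$H{\left(f \right)} = \frac{\sqrt{2}}{f}$ ($H{\left(f \right)} = \frac{\sqrt{6 - 4}}{f} = \frac{\sqrt{2}}{f}$)
$H{\left(-6 \right)} \left(-23\right) \left(\left(-15 - 10\right) + 15\right) = \frac{\sqrt{2}}{-6} \left(-23\right) \left(\left(-15 - 10\right) + 15\right) = \sqrt{2} \left(- \frac{1}{6}\right) \left(-23\right) \left(-25 + 15\right) = - \frac{\sqrt{2}}{6} \left(-23\right) \left(-10\right) = \frac{23 \sqrt{2}}{6} \left(-10\right) = - \frac{115 \sqrt{2}}{3}$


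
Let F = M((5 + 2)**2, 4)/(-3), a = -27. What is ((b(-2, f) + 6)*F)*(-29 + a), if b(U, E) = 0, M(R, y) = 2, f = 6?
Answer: 224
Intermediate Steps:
F = -2/3 (F = 2/(-3) = 2*(-1/3) = -2/3 ≈ -0.66667)
((b(-2, f) + 6)*F)*(-29 + a) = ((0 + 6)*(-2/3))*(-29 - 27) = (6*(-2/3))*(-56) = -4*(-56) = 224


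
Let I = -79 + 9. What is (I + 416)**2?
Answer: 119716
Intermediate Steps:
I = -70
(I + 416)**2 = (-70 + 416)**2 = 346**2 = 119716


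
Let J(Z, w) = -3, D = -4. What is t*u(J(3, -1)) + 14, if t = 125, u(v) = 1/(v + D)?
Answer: -27/7 ≈ -3.8571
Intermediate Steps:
u(v) = 1/(-4 + v) (u(v) = 1/(v - 4) = 1/(-4 + v))
t*u(J(3, -1)) + 14 = 125/(-4 - 3) + 14 = 125/(-7) + 14 = 125*(-⅐) + 14 = -125/7 + 14 = -27/7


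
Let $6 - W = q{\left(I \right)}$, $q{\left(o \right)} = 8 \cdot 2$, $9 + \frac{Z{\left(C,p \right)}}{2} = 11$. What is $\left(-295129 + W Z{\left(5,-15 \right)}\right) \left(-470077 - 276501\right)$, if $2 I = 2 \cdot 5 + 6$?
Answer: $220366681682$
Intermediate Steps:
$Z{\left(C,p \right)} = 4$ ($Z{\left(C,p \right)} = -18 + 2 \cdot 11 = -18 + 22 = 4$)
$I = 8$ ($I = \frac{2 \cdot 5 + 6}{2} = \frac{10 + 6}{2} = \frac{1}{2} \cdot 16 = 8$)
$q{\left(o \right)} = 16$
$W = -10$ ($W = 6 - 16 = -10$)
$\left(-295129 + W Z{\left(5,-15 \right)}\right) \left(-470077 - 276501\right) = \left(-295129 - 40\right) \left(-470077 - 276501\right) = \left(-295169\right) \left(-746578\right) = 220366681682$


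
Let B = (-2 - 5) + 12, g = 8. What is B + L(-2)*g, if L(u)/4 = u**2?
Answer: 133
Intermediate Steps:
L(u) = 4*u**2
B = 5 (B = -7 + 12 = 5)
B + L(-2)*g = 5 + (4*(-2)**2)*8 = 5 + (4*4)*8 = 5 + 16*8 = 5 + 128 = 133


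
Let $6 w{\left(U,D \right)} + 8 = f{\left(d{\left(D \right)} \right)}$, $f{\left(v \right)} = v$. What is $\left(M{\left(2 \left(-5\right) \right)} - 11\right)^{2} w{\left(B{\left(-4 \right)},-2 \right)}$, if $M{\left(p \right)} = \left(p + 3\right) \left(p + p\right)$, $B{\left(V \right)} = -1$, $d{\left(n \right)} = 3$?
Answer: $- \frac{27735}{2} \approx -13868.0$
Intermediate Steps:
$w{\left(U,D \right)} = - \frac{5}{6}$ ($w{\left(U,D \right)} = - \frac{4}{3} + \frac{1}{6} \cdot 3 = - \frac{4}{3} + \frac{1}{2} = - \frac{5}{6}$)
$M{\left(p \right)} = 2 p \left(3 + p\right)$ ($M{\left(p \right)} = \left(3 + p\right) 2 p = 2 p \left(3 + p\right)$)
$\left(M{\left(2 \left(-5\right) \right)} - 11\right)^{2} w{\left(B{\left(-4 \right)},-2 \right)} = \left(2 \cdot 2 \left(-5\right) \left(3 + 2 \left(-5\right)\right) - 11\right)^{2} \left(- \frac{5}{6}\right) = \left(2 \left(-10\right) \left(3 - 10\right) - 11\right)^{2} \left(- \frac{5}{6}\right) = \left(2 \left(-10\right) \left(-7\right) - 11\right)^{2} \left(- \frac{5}{6}\right) = \left(140 - 11\right)^{2} \left(- \frac{5}{6}\right) = 129^{2} \left(- \frac{5}{6}\right) = 16641 \left(- \frac{5}{6}\right) = - \frac{27735}{2}$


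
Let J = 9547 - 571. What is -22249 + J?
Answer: -13273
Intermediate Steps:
J = 8976
-22249 + J = -22249 + 8976 = -13273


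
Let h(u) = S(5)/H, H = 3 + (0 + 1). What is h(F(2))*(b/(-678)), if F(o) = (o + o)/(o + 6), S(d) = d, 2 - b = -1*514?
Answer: -215/226 ≈ -0.95133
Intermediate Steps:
b = 516 (b = 2 - (-1)*514 = 2 - 1*(-514) = 2 + 514 = 516)
H = 4 (H = 3 + 1 = 4)
F(o) = 2*o/(6 + o) (F(o) = (2*o)/(6 + o) = 2*o/(6 + o))
h(u) = 5/4
h(F(2))*(b/(-678)) = 5*(516/(-678))/4 = 5*(516*(-1/678))/4 = (5/4)*(-86/113) = -215/226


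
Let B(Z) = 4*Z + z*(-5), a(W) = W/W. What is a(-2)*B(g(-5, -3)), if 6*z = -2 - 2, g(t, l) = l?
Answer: -26/3 ≈ -8.6667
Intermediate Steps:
a(W) = 1
z = -⅔ (z = (-2 - 2)/6 = (⅙)*(-4) = -⅔ ≈ -0.66667)
B(Z) = 10/3 + 4*Z (B(Z) = 4*Z - ⅔*(-5) = 4*Z + 10/3 = 10/3 + 4*Z)
a(-2)*B(g(-5, -3)) = 1*(10/3 + 4*(-3)) = 1*(10/3 - 12) = 1*(-26/3) = -26/3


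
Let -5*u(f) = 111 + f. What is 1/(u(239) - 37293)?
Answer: -1/37363 ≈ -2.6764e-5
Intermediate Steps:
u(f) = -111/5 - f/5 (u(f) = -(111 + f)/5 = -111/5 - f/5)
1/(u(239) - 37293) = 1/((-111/5 - 1/5*239) - 37293) = 1/((-111/5 - 239/5) - 37293) = 1/(-70 - 37293) = 1/(-37363) = -1/37363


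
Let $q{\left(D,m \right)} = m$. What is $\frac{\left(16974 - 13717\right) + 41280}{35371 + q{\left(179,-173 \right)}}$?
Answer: $\frac{44537}{35198} \approx 1.2653$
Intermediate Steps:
$\frac{\left(16974 - 13717\right) + 41280}{35371 + q{\left(179,-173 \right)}} = \frac{\left(16974 - 13717\right) + 41280}{35371 - 173} = \frac{3257 + 41280}{35198} = 44537 \cdot \frac{1}{35198} = \frac{44537}{35198}$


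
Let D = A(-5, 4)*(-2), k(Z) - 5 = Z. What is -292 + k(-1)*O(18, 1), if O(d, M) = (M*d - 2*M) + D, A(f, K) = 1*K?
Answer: -260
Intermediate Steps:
A(f, K) = K
k(Z) = 5 + Z
D = -8 (D = 4*(-2) = -8)
O(d, M) = -8 - 2*M + M*d (O(d, M) = (M*d - 2*M) - 8 = (-2*M + M*d) - 8 = -8 - 2*M + M*d)
-292 + k(-1)*O(18, 1) = -292 + (5 - 1)*(-8 - 2*1 + 1*18) = -292 + 4*(-8 - 2 + 18) = -292 + 4*8 = -292 + 32 = -260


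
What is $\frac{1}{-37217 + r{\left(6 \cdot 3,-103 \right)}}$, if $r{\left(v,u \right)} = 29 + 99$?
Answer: $- \frac{1}{37089} \approx -2.6962 \cdot 10^{-5}$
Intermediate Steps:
$r{\left(v,u \right)} = 128$
$\frac{1}{-37217 + r{\left(6 \cdot 3,-103 \right)}} = \frac{1}{-37217 + 128} = \frac{1}{-37089} = - \frac{1}{37089}$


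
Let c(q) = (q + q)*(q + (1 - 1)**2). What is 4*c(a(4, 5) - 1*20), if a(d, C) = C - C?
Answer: 3200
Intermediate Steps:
a(d, C) = 0
c(q) = 2*q**2 (c(q) = (2*q)*(q + 0**2) = (2*q)*(q + 0) = (2*q)*q = 2*q**2)
4*c(a(4, 5) - 1*20) = 4*(2*(0 - 1*20)**2) = 4*(2*(0 - 20)**2) = 4*(2*(-20)**2) = 4*(2*400) = 4*800 = 3200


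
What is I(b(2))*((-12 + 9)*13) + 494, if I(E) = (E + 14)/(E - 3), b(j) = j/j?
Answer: 1573/2 ≈ 786.50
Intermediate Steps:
b(j) = 1
I(E) = (14 + E)/(-3 + E)
I(b(2))*((-12 + 9)*13) + 494 = ((14 + 1)/(-3 + 1))*((-12 + 9)*13) + 494 = (15/(-2))*(-3*13) + 494 = -½*15*(-39) + 494 = -15/2*(-39) + 494 = 585/2 + 494 = 1573/2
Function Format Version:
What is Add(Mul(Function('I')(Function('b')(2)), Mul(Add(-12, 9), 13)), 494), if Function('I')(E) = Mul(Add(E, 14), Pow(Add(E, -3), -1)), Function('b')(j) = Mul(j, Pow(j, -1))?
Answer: Rational(1573, 2) ≈ 786.50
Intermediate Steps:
Function('b')(j) = 1
Function('I')(E) = Mul(Pow(Add(-3, E), -1), Add(14, E)) (Function('I')(E) = Mul(Add(14, E), Pow(Add(-3, E), -1)) = Mul(Pow(Add(-3, E), -1), Add(14, E)))
Add(Mul(Function('I')(Function('b')(2)), Mul(Add(-12, 9), 13)), 494) = Add(Mul(Mul(Pow(Add(-3, 1), -1), Add(14, 1)), Mul(Add(-12, 9), 13)), 494) = Add(Mul(Mul(Pow(-2, -1), 15), Mul(-3, 13)), 494) = Add(Mul(Mul(Rational(-1, 2), 15), -39), 494) = Add(Mul(Rational(-15, 2), -39), 494) = Add(Rational(585, 2), 494) = Rational(1573, 2)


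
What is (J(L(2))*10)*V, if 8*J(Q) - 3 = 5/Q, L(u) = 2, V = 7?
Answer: 385/8 ≈ 48.125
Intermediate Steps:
J(Q) = 3/8 + 5/(8*Q) (J(Q) = 3/8 + (5/Q)/8 = 3/8 + 5/(8*Q))
(J(L(2))*10)*V = (((1/8)*(5 + 3*2)/2)*10)*7 = (((1/8)*(1/2)*(5 + 6))*10)*7 = (((1/8)*(1/2)*11)*10)*7 = ((11/16)*10)*7 = (55/8)*7 = 385/8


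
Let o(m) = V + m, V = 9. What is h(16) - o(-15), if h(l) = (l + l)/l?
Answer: 8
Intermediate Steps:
o(m) = 9 + m
h(l) = 2 (h(l) = (2*l)/l = 2)
h(16) - o(-15) = 2 - (9 - 15) = 2 - 1*(-6) = 2 + 6 = 8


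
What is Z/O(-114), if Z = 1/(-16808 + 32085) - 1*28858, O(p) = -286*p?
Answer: -13359505/15093676 ≈ -0.88511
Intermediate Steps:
Z = -440863665/15277 (Z = 1/15277 - 28858 = -440863665/15277 ≈ -28858.)
Z/O(-114) = -440863665/(15277*((-286*(-114)))) = -440863665/15277/32604 = -440863665/15277*1/32604 = -13359505/15093676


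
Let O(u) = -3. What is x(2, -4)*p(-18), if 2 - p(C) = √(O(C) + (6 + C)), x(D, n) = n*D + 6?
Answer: -4 + 2*I*√15 ≈ -4.0 + 7.746*I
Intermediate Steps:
x(D, n) = 6 + D*n (x(D, n) = D*n + 6 = 6 + D*n)
p(C) = 2 - √(3 + C) (p(C) = 2 - √(-3 + (6 + C)) = 2 - √(3 + C))
x(2, -4)*p(-18) = (6 + 2*(-4))*(2 - √(3 - 18)) = (6 - 8)*(2 - √(-15)) = -2*(2 - I*√15) = -4 + 2*I*√15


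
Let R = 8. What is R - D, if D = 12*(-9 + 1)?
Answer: 104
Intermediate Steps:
D = -96 (D = 12*(-8) = -96)
R - D = 8 - 1*(-96) = 8 + 96 = 104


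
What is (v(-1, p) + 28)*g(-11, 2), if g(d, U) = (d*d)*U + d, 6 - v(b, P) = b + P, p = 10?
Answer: 5775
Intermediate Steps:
v(b, P) = 6 - P - b (v(b, P) = 6 - (b + P) = 6 - (P + b) = 6 + (-P - b) = 6 - P - b)
g(d, U) = d + U*d² (g(d, U) = d²*U + d = U*d² + d = d + U*d²)
(v(-1, p) + 28)*g(-11, 2) = ((6 - 1*10 - 1*(-1)) + 28)*(-11*(1 + 2*(-11))) = ((6 - 10 + 1) + 28)*(-11*(1 - 22)) = (-3 + 28)*(-11*(-21)) = 25*231 = 5775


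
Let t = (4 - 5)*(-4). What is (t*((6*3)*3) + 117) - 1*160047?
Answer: -159714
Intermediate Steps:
t = 4 (t = -1*(-4) = 4)
(t*((6*3)*3) + 117) - 1*160047 = (4*((6*3)*3) + 117) - 1*160047 = (4*(18*3) + 117) - 160047 = (4*54 + 117) - 160047 = (216 + 117) - 160047 = 333 - 160047 = -159714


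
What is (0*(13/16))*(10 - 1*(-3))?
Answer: 0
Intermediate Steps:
(0*(13/16))*(10 - 1*(-3)) = (0*(13*(1/16)))*(10 + 3) = (0*(13/16))*13 = 0*13 = 0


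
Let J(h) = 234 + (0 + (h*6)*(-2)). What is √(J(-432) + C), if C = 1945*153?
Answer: 3*√33667 ≈ 550.46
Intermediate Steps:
C = 297585
J(h) = 234 - 12*h (J(h) = 234 + (0 + (6*h)*(-2)) = 234 + (0 - 12*h) = 234 - 12*h)
√(J(-432) + C) = √((234 - 12*(-432)) + 297585) = √((234 + 5184) + 297585) = √(5418 + 297585) = √303003 = 3*√33667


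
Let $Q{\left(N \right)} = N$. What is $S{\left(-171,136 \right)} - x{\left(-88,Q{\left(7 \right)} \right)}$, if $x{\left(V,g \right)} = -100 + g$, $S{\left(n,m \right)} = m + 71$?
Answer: $300$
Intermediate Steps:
$S{\left(n,m \right)} = 71 + m$
$S{\left(-171,136 \right)} - x{\left(-88,Q{\left(7 \right)} \right)} = \left(71 + 136\right) - \left(-100 + 7\right) = 207 - -93 = 207 + 93 = 300$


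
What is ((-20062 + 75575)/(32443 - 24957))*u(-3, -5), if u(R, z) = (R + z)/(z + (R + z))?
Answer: 222052/48659 ≈ 4.5634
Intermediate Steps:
u(R, z) = (R + z)/(R + 2*z)
((-20062 + 75575)/(32443 - 24957))*u(-3, -5) = ((-20062 + 75575)/(32443 - 24957))*((-3 - 5)/(-3 + 2*(-5))) = (55513/7486)*(-8/(-3 - 10)) = (55513*(1/7486))*(-8/(-13)) = 55513*(-1/13*(-8))/7486 = (55513/7486)*(8/13) = 222052/48659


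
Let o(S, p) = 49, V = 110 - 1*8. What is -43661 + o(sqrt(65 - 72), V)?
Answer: -43612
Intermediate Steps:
V = 102 (V = 110 - 8 = 102)
-43661 + o(sqrt(65 - 72), V) = -43661 + 49 = -43612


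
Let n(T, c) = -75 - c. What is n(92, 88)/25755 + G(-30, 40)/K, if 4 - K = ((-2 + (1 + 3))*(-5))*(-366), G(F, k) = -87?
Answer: 1644757/94160280 ≈ 0.017468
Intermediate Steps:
K = -3656 (K = 4 - (-2 + (1 + 3))*(-5)*(-366) = 4 - (-2 + 4)*(-5)*(-366) = 4 - 2*(-5)*(-366) = 4 - (-10)*(-366) = 4 - 1*3660 = 4 - 3660 = -3656)
n(92, 88)/25755 + G(-30, 40)/K = (-75 - 1*88)/25755 - 87/(-3656) = (-75 - 88)*(1/25755) - 87*(-1/3656) = -163*1/25755 + 87/3656 = -163/25755 + 87/3656 = 1644757/94160280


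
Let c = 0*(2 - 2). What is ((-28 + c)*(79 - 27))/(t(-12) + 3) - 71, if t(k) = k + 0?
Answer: 817/9 ≈ 90.778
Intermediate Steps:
c = 0 (c = 0*0 = 0)
t(k) = k
((-28 + c)*(79 - 27))/(t(-12) + 3) - 71 = ((-28 + 0)*(79 - 27))/(-12 + 3) - 71 = (-28*52)/(-9) - 71 = -1/9*(-1456) - 71 = 1456/9 - 71 = 817/9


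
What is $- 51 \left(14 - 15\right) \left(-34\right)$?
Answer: $-1734$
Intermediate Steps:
$- 51 \left(14 - 15\right) \left(-34\right) = \left(-51\right) \left(-1\right) \left(-34\right) = 51 \left(-34\right) = -1734$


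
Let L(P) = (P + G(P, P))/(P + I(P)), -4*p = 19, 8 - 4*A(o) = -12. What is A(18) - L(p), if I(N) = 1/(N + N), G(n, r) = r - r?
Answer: 1484/369 ≈ 4.0217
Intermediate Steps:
A(o) = 5 (A(o) = 2 - ¼*(-12) = 2 + 3 = 5)
G(n, r) = 0
I(N) = 1/(2*N)
p = -19/4 (p = -¼*19 = -19/4 ≈ -4.7500)
L(P) = P/(P + 1/(2*P)) (L(P) = (P + 0)/(P + 1/(2*P)) = P/(P + 1/(2*P)))
A(18) - L(p) = 5 - 2*(-19/4)²/(1 + 2*(-19/4)²) = 5 - 2*361/(16*(1 + 2*(361/16))) = 5 - 2*361/(16*(1 + 361/8)) = 5 - 2*361/(16*369/8) = 5 - 2*361*8/(16*369) = 5 - 1*361/369 = 5 - 361/369 = 1484/369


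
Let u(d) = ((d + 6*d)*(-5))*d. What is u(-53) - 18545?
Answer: -116860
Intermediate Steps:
u(d) = -35*d² (u(d) = ((7*d)*(-5))*d = (-35*d)*d = -35*d²)
u(-53) - 18545 = -35*(-53)² - 18545 = -35*2809 - 18545 = -98315 - 18545 = -116860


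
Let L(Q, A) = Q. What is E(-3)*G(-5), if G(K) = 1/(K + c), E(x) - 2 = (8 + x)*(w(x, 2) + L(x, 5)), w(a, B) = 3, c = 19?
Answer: ⅐ ≈ 0.14286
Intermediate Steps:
E(x) = 2 + (3 + x)*(8 + x) (E(x) = 2 + (8 + x)*(3 + x) = 2 + (3 + x)*(8 + x))
G(K) = 1/(19 + K) (G(K) = 1/(K + 19) = 1/(19 + K))
E(-3)*G(-5) = (26 + (-3)² + 11*(-3))/(19 - 5) = (26 + 9 - 33)/14 = 2*(1/14) = ⅐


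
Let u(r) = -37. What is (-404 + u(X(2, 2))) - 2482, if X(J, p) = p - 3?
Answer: -2923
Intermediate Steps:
X(J, p) = -3 + p
(-404 + u(X(2, 2))) - 2482 = (-404 - 37) - 2482 = -441 - 2482 = -2923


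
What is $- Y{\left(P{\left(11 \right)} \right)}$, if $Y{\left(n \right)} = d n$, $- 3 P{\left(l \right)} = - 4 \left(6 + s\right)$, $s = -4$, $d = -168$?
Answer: $448$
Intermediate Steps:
$P{\left(l \right)} = \frac{8}{3}$ ($P{\left(l \right)} = - \frac{\left(-4\right) \left(6 - 4\right)}{3} = - \frac{\left(-4\right) 2}{3} = \left(- \frac{1}{3}\right) \left(-8\right) = \frac{8}{3}$)
$Y{\left(n \right)} = - 168 n$
$- Y{\left(P{\left(11 \right)} \right)} = - \frac{\left(-168\right) 8}{3} = \left(-1\right) \left(-448\right) = 448$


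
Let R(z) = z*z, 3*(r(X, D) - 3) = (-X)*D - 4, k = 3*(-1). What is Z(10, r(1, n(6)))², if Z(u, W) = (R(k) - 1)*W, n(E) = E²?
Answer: 61504/9 ≈ 6833.8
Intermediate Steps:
k = -3
r(X, D) = 5/3 - D*X/3 (r(X, D) = 3 + ((-X)*D - 4)/3 = 3 + (-D*X - 4)/3 = 3 + (-4 - D*X)/3 = 3 + (-4/3 - D*X/3) = 5/3 - D*X/3)
R(z) = z²
Z(u, W) = 8*W (Z(u, W) = ((-3)² - 1)*W = (9 - 1)*W = 8*W)
Z(10, r(1, n(6)))² = (8*(5/3 - ⅓*6²*1))² = (8*(5/3 - ⅓*36*1))² = (8*(5/3 - 12))² = (8*(-31/3))² = (-248/3)² = 61504/9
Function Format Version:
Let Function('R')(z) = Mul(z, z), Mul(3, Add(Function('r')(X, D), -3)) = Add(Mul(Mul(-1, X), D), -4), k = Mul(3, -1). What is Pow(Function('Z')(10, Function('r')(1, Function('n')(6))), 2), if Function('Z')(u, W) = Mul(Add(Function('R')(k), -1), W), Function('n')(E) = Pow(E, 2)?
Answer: Rational(61504, 9) ≈ 6833.8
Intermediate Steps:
k = -3
Function('r')(X, D) = Add(Rational(5, 3), Mul(Rational(-1, 3), D, X)) (Function('r')(X, D) = Add(3, Mul(Rational(1, 3), Add(Mul(Mul(-1, X), D), -4))) = Add(3, Mul(Rational(1, 3), Add(Mul(-1, D, X), -4))) = Add(3, Mul(Rational(1, 3), Add(-4, Mul(-1, D, X)))) = Add(3, Add(Rational(-4, 3), Mul(Rational(-1, 3), D, X))) = Add(Rational(5, 3), Mul(Rational(-1, 3), D, X)))
Function('R')(z) = Pow(z, 2)
Function('Z')(u, W) = Mul(8, W) (Function('Z')(u, W) = Mul(Add(Pow(-3, 2), -1), W) = Mul(Add(9, -1), W) = Mul(8, W))
Pow(Function('Z')(10, Function('r')(1, Function('n')(6))), 2) = Pow(Mul(8, Add(Rational(5, 3), Mul(Rational(-1, 3), Pow(6, 2), 1))), 2) = Pow(Mul(8, Add(Rational(5, 3), Mul(Rational(-1, 3), 36, 1))), 2) = Pow(Mul(8, Add(Rational(5, 3), -12)), 2) = Pow(Mul(8, Rational(-31, 3)), 2) = Pow(Rational(-248, 3), 2) = Rational(61504, 9)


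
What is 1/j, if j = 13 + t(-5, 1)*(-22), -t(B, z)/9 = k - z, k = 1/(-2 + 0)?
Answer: -1/284 ≈ -0.0035211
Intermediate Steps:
k = -½ (k = 1/(-2) = -½ ≈ -0.50000)
t(B, z) = 9/2 + 9*z (t(B, z) = -9*(-½ - z) = 9/2 + 9*z)
j = -284 (j = 13 + (9/2 + 9*1)*(-22) = 13 + (9/2 + 9)*(-22) = 13 + (27/2)*(-22) = 13 - 297 = -284)
1/j = 1/(-284) = -1/284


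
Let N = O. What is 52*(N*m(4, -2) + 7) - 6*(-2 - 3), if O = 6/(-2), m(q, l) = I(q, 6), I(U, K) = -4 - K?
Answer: 1954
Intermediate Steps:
m(q, l) = -10 (m(q, l) = -4 - 1*6 = -4 - 6 = -10)
O = -3 (O = 6*(-1/2) = -3)
N = -3
52*(N*m(4, -2) + 7) - 6*(-2 - 3) = 52*(-3*(-10) + 7) - 6*(-2 - 3) = 52*(30 + 7) - 6*(-5) = 52*37 + 30 = 1924 + 30 = 1954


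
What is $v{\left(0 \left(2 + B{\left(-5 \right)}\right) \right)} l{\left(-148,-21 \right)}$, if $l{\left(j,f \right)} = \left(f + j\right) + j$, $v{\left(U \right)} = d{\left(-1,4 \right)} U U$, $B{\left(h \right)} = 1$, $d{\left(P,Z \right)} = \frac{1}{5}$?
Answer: $0$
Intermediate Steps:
$d{\left(P,Z \right)} = \frac{1}{5}$
$v{\left(U \right)} = \frac{U^{2}}{5}$ ($v{\left(U \right)} = \frac{U}{5} U = \frac{U^{2}}{5}$)
$l{\left(j,f \right)} = f + 2 j$
$v{\left(0 \left(2 + B{\left(-5 \right)}\right) \right)} l{\left(-148,-21 \right)} = \frac{\left(0 \left(2 + 1\right)\right)^{2}}{5} \left(-21 + 2 \left(-148\right)\right) = \frac{\left(0 \cdot 3\right)^{2}}{5} \left(-21 - 296\right) = \frac{0^{2}}{5} \left(-317\right) = \frac{1}{5} \cdot 0 \left(-317\right) = 0 \left(-317\right) = 0$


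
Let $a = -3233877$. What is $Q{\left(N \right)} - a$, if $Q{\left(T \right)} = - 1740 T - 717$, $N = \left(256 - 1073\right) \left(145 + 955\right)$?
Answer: $1566971160$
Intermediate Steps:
$N = -898700$ ($N = \left(-817\right) 1100 = -898700$)
$Q{\left(T \right)} = -717 - 1740 T$
$Q{\left(N \right)} - a = \left(-717 - -1563738000\right) - -3233877 = \left(-717 + 1563738000\right) + 3233877 = 1563737283 + 3233877 = 1566971160$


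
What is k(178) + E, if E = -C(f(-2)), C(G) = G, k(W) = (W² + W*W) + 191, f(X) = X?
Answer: 63561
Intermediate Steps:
k(W) = 191 + 2*W² (k(W) = (W² + W²) + 191 = 2*W² + 191 = 191 + 2*W²)
E = 2 (E = -1*(-2) = 2)
k(178) + E = (191 + 2*178²) + 2 = (191 + 2*31684) + 2 = (191 + 63368) + 2 = 63559 + 2 = 63561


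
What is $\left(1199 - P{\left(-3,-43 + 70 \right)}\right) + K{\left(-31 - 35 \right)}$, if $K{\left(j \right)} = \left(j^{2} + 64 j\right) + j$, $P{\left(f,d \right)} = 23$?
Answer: $1242$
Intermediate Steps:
$K{\left(j \right)} = j^{2} + 65 j$
$\left(1199 - P{\left(-3,-43 + 70 \right)}\right) + K{\left(-31 - 35 \right)} = \left(1199 - 23\right) + \left(-31 - 35\right) \left(65 - 66\right) = 1176 - 66 \left(65 - 66\right) = 1176 - -66 = 1176 + 66 = 1242$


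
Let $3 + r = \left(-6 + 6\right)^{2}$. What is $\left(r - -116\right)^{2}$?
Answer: $12769$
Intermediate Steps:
$r = -3$ ($r = -3 + \left(-6 + 6\right)^{2} = -3 + 0^{2} = -3 + 0 = -3$)
$\left(r - -116\right)^{2} = \left(-3 - -116\right)^{2} = \left(-3 + 116\right)^{2} = 113^{2} = 12769$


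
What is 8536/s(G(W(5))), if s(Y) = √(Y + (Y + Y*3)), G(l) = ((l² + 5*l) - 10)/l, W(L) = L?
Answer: 2134*√10/5 ≈ 1349.7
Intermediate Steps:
G(l) = (-10 + l² + 5*l)/l
s(Y) = √5*√Y (s(Y) = √(Y + (Y + 3*Y)) = √(Y + 4*Y) = √(5*Y) = √5*√Y)
8536/s(G(W(5))) = 8536/((√5*√(5 + 5 - 10/5))) = 8536/((√5*√(5 + 5 - 10*⅕))) = 8536/((√5*√(5 + 5 - 2))) = 8536/((√5*√8)) = 8536/((√5*(2*√2))) = 8536/((2*√10)) = 8536*(√10/20) = 2134*√10/5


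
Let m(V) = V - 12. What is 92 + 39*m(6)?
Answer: -142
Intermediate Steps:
m(V) = -12 + V
92 + 39*m(6) = 92 + 39*(-12 + 6) = 92 + 39*(-6) = 92 - 234 = -142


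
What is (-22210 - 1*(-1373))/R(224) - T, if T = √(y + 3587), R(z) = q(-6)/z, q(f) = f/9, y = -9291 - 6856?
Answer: 7001232 - 4*I*√785 ≈ 7.0012e+6 - 112.07*I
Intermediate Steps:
y = -16147
q(f) = f/9 (q(f) = f*(⅑) = f/9)
R(z) = -2/(3*z) (R(z) = ((⅑)*(-6))/z = -2/(3*z))
T = 4*I*√785 (T = √(-16147 + 3587) = √(-12560) = 4*I*√785 ≈ 112.07*I)
(-22210 - 1*(-1373))/R(224) - T = (-22210 - 1*(-1373))/((-⅔/224)) - 4*I*√785 = (-22210 + 1373)/((-⅔*1/224)) - 4*I*√785 = -20837/(-1/336) - 4*I*√785 = -20837*(-336) - 4*I*√785 = 7001232 - 4*I*√785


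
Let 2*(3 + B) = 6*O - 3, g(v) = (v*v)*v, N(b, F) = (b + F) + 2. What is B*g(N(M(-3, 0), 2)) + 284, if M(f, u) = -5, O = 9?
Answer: 523/2 ≈ 261.50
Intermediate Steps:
N(b, F) = 2 + F + b (N(b, F) = (F + b) + 2 = 2 + F + b)
g(v) = v**3 (g(v) = v**2*v = v**3)
B = 45/2 (B = -3 + (6*9 - 3)/2 = -3 + (54 - 3)/2 = -3 + (1/2)*51 = -3 + 51/2 = 45/2 ≈ 22.500)
B*g(N(M(-3, 0), 2)) + 284 = 45*(2 + 2 - 5)**3/2 + 284 = (45/2)*(-1)**3 + 284 = (45/2)*(-1) + 284 = -45/2 + 284 = 523/2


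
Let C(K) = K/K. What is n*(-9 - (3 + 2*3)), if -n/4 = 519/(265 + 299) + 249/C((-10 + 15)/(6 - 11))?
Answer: 845730/47 ≈ 17994.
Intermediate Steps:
C(K) = 1
n = -46985/47 (n = -4*(519/(265 + 299) + 249/1) = -4*(519/564 + 249*1) = -4*(519*(1/564) + 249) = -4*(173/188 + 249) = -4*46985/188 = -46985/47 ≈ -999.68)
n*(-9 - (3 + 2*3)) = -46985*(-9 - (3 + 2*3))/47 = -46985*(-9 - (3 + 6))/47 = -46985*(-9 - 1*9)/47 = -46985*(-9 - 9)/47 = -46985/47*(-18) = 845730/47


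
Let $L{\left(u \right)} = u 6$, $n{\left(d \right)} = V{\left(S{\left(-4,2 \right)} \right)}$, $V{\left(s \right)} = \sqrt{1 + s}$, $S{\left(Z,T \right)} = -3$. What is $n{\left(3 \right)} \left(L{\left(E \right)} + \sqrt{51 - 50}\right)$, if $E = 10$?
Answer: $61 i \sqrt{2} \approx 86.267 i$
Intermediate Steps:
$n{\left(d \right)} = i \sqrt{2}$ ($n{\left(d \right)} = \sqrt{1 - 3} = \sqrt{-2} = i \sqrt{2}$)
$L{\left(u \right)} = 6 u$
$n{\left(3 \right)} \left(L{\left(E \right)} + \sqrt{51 - 50}\right) = i \sqrt{2} \left(6 \cdot 10 + \sqrt{51 - 50}\right) = i \sqrt{2} \left(60 + \sqrt{1}\right) = i \sqrt{2} \left(60 + 1\right) = i \sqrt{2} \cdot 61 = 61 i \sqrt{2}$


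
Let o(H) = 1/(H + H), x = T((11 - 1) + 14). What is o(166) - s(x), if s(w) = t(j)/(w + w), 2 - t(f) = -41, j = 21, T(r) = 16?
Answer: -3561/2656 ≈ -1.3407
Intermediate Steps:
t(f) = 43 (t(f) = 2 - 1*(-41) = 2 + 41 = 43)
x = 16
o(H) = 1/(2*H)
s(w) = 43/(2*w) (s(w) = 43/(w + w) = 43/((2*w)) = 43*(1/(2*w)) = 43/(2*w))
o(166) - s(x) = (½)/166 - 43/(2*16) = (½)*(1/166) - 43/(2*16) = 1/332 - 1*43/32 = 1/332 - 43/32 = -3561/2656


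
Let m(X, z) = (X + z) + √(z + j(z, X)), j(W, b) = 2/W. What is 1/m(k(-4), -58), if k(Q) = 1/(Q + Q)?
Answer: -35960/2126079 - 64*I*√5423/2126079 ≈ -0.016914 - 0.0022168*I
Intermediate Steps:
k(Q) = 1/(2*Q)
m(X, z) = X + z + √(z + 2/z) (m(X, z) = (X + z) + √(z + 2/z) = X + z + √(z + 2/z))
1/m(k(-4), -58) = 1/((½)/(-4) - 58 + √(-58 + 2/(-58))) = 1/((½)*(-¼) - 58 + √(-58 + 2*(-1/58))) = 1/(-⅛ - 58 + √(-58 - 1/29)) = 1/(-⅛ - 58 + √(-1683/29)) = 1/(-⅛ - 58 + 3*I*√5423/29) = 1/(-465/8 + 3*I*√5423/29)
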